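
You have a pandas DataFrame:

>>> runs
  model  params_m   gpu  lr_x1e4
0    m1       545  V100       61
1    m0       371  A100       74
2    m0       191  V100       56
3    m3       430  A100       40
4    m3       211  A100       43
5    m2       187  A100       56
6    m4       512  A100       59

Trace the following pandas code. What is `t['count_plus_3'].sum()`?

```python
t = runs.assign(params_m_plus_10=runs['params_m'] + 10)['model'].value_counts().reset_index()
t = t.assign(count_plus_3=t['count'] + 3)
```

add column params_m_plus_10 = runs['params_m'] + 10:
  model  params_m   gpu  lr_x1e4  params_m_plus_10
0    m1       545  V100       61               555
1    m0       371  A100       74               381
2    m0       191  V100       56               201
3    m3       430  A100       40               440
4    m3       211  A100       43               221
5    m2       187  A100       56               197
6    m4       512  A100       59               522
value_counts of model:
model
m0    2
m3    2
m1    1
m2    1
m4    1
Name: count, dtype: int64
reset_index():
  model  count
0    m0      2
1    m3      2
2    m1      1
3    m2      1
4    m4      1
add column count_plus_3 = t['count'] + 3:
  model  count  count_plus_3
0    m0      2             5
1    m3      2             5
2    m1      1             4
3    m2      1             4
4    m4      1             4

22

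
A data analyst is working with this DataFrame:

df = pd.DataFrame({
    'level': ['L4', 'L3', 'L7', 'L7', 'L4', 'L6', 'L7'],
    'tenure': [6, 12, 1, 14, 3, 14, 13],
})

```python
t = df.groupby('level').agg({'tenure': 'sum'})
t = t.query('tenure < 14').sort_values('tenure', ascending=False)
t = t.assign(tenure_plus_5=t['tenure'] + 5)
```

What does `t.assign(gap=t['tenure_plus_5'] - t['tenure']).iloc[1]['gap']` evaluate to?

group by level, sum of tenure:
       tenure
level        
L3         12
L4          9
L6         14
L7         28
filter rows where tenure < 14:
       tenure
level        
L3         12
L4          9
sort by tenure descending:
       tenure
level        
L3         12
L4          9
add column tenure_plus_5 = t['tenure'] + 5:
       tenure  tenure_plus_5
level                       
L3         12             17
L4          9             14
add column gap = t['tenure_plus_5'] - t['tenure']:
       tenure  tenure_plus_5  gap
level                            
L3         12             17    5
L4          9             14    5
Reading off the value at position 1, column 'gap', we get 5.

5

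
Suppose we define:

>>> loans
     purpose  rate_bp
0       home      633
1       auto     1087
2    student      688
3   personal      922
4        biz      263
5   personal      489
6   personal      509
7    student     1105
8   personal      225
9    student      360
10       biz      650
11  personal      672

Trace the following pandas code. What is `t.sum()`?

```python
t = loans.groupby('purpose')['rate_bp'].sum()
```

7603

group by purpose, sum of rate_bp:
purpose
auto        1087
biz          913
home         633
personal    2817
student     2153
Name: rate_bp, dtype: int64
Hence 7603.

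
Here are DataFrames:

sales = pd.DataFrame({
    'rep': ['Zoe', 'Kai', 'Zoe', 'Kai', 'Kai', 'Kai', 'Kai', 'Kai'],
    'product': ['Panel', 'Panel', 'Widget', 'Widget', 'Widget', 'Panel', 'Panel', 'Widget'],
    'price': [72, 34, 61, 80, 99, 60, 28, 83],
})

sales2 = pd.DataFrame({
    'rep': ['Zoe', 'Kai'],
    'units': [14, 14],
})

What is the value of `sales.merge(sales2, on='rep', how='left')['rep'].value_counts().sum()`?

8

merge on 'rep' (how='left') → 8 rows:
   rep product  price  units
0  Zoe   Panel     72     14
1  Kai   Panel     34     14
2  Zoe  Widget     61     14
3  Kai  Widget     80     14
4  Kai  Widget     99     14
5  Kai   Panel     60     14
6  Kai   Panel     28     14
7  Kai  Widget     83     14
value_counts of rep:
rep
Kai    6
Zoe    2
Name: count, dtype: int64
So sum() = 8.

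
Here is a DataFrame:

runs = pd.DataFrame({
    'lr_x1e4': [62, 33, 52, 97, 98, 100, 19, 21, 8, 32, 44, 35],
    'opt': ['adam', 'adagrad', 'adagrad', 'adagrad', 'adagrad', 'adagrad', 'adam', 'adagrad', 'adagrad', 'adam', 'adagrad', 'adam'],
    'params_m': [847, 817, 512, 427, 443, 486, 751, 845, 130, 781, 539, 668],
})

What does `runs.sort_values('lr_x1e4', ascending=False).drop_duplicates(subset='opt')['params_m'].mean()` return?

666.5

sort by lr_x1e4 descending:
    lr_x1e4      opt  params_m
5       100  adagrad       486
4        98  adagrad       443
3        97  adagrad       427
0        62     adam       847
2        52  adagrad       512
10       44  adagrad       539
11       35     adam       668
1        33  adagrad       817
9        32     adam       781
7        21  adagrad       845
6        19     adam       751
8         8  adagrad       130
drop duplicate opt (keep=first):
   lr_x1e4      opt  params_m
5      100  adagrad       486
0       62     adam       847
So mean() = 666.5.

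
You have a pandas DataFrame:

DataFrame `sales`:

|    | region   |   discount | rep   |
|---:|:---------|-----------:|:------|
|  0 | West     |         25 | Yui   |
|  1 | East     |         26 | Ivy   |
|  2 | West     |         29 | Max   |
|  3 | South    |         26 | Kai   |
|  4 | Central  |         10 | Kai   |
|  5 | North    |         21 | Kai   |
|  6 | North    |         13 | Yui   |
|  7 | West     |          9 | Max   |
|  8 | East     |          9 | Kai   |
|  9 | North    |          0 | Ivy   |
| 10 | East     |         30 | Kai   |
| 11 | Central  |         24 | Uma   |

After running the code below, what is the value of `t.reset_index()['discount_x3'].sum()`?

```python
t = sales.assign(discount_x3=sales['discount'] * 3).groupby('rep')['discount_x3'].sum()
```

add column discount_x3 = sales['discount'] * 3:
     region  discount  rep  discount_x3
0      West        25  Yui           75
1      East        26  Ivy           78
2      West        29  Max           87
3     South        26  Kai           78
4   Central        10  Kai           30
5     North        21  Kai           63
6     North        13  Yui           39
7      West         9  Max           27
8      East         9  Kai           27
9     North         0  Ivy            0
10     East        30  Kai           90
11  Central        24  Uma           72
group by rep, sum of discount_x3:
rep
Ivy     78
Kai    288
Max    114
Uma     72
Yui    114
Name: discount_x3, dtype: int64
reset_index():
   rep  discount_x3
0  Ivy           78
1  Kai          288
2  Max          114
3  Uma           72
4  Yui          114
Taking the sum of column 'discount_x3' gives 666.

666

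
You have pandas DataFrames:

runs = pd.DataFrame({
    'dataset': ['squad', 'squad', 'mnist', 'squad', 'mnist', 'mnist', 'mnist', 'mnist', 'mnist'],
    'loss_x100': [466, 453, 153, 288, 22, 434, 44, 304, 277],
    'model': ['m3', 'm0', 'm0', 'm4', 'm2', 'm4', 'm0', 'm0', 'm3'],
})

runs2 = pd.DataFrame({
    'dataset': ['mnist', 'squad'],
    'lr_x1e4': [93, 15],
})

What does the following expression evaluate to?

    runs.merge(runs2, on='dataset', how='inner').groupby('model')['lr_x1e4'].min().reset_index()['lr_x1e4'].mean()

34.5

merge on 'dataset' (how='inner') → 9 rows:
  dataset  loss_x100 model  lr_x1e4
0   squad        466    m3       15
1   squad        453    m0       15
2   mnist        153    m0       93
3   squad        288    m4       15
4   mnist         22    m2       93
5   mnist        434    m4       93
6   mnist         44    m0       93
7   mnist        304    m0       93
8   mnist        277    m3       93
group by model, min of lr_x1e4:
model
m0    15
m2    93
m3    15
m4    15
Name: lr_x1e4, dtype: int64
reset_index():
  model  lr_x1e4
0    m0       15
1    m2       93
2    m3       15
3    m4       15
The mean of column 'lr_x1e4' is 34.5.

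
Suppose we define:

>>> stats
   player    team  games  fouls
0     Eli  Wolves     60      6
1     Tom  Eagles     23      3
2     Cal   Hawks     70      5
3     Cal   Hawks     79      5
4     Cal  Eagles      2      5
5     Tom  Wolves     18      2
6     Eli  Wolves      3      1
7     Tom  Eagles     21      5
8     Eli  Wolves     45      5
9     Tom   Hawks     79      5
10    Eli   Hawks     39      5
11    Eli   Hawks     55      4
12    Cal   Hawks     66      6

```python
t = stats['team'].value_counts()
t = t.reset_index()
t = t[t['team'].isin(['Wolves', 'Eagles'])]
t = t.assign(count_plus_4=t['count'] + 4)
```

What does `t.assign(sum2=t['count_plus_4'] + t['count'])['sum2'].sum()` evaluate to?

22

value_counts of team:
team
Hawks     6
Wolves    4
Eagles    3
Name: count, dtype: int64
reset_index():
     team  count
0   Hawks      6
1  Wolves      4
2  Eagles      3
filter rows where team in ['Wolves', 'Eagles']:
     team  count
1  Wolves      4
2  Eagles      3
add column count_plus_4 = t['count'] + 4:
     team  count  count_plus_4
1  Wolves      4             8
2  Eagles      3             7
add column sum2 = t['count_plus_4'] + t['count']:
     team  count  count_plus_4  sum2
1  Wolves      4             8    12
2  Eagles      3             7    10
Then the sum of column 'sum2': 22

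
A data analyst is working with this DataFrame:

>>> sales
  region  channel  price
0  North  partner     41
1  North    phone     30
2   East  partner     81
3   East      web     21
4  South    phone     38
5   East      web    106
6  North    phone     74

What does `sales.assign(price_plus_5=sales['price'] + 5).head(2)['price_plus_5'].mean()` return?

40.5

add column price_plus_5 = sales['price'] + 5:
  region  channel  price  price_plus_5
0  North  partner     41            46
1  North    phone     30            35
2   East  partner     81            86
3   East      web     21            26
4  South    phone     38            43
5   East      web    106           111
6  North    phone     74            79
take first 2 rows:
  region  channel  price  price_plus_5
0  North  partner     41            46
1  North    phone     30            35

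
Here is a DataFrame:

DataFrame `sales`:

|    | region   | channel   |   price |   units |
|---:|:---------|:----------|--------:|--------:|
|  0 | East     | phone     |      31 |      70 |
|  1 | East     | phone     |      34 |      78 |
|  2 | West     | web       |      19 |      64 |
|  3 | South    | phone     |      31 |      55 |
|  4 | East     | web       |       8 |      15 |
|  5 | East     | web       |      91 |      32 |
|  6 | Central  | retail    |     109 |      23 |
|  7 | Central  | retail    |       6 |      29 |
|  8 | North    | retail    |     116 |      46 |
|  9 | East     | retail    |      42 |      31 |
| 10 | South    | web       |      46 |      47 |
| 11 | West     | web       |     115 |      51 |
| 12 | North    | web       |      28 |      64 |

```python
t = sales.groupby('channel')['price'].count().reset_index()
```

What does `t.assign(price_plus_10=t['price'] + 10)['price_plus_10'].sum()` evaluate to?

group by channel, count of price:
channel
phone     3
retail    4
web       6
Name: price, dtype: int64
reset_index():
  channel  price
0   phone      3
1  retail      4
2     web      6
add column price_plus_10 = t['price'] + 10:
  channel  price  price_plus_10
0   phone      3             13
1  retail      4             14
2     web      6             16
Hence 43.

43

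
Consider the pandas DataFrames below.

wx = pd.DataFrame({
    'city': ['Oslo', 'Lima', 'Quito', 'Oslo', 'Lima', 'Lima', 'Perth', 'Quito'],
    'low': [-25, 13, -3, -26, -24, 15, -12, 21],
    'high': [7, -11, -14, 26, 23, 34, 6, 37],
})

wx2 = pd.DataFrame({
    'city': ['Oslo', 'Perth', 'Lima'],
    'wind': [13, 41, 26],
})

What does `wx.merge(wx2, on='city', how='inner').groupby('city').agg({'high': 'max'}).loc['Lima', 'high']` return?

merge on 'city' (how='inner') → 6 rows:
    city  low  high  wind
0   Oslo  -25     7    13
1   Lima   13   -11    26
2   Oslo  -26    26    13
3   Lima  -24    23    26
4   Lima   15    34    26
5  Perth  -12     6    41
group by city, max of high:
       high
city       
Lima     34
Oslo     26
Perth     6
Hence 34.

34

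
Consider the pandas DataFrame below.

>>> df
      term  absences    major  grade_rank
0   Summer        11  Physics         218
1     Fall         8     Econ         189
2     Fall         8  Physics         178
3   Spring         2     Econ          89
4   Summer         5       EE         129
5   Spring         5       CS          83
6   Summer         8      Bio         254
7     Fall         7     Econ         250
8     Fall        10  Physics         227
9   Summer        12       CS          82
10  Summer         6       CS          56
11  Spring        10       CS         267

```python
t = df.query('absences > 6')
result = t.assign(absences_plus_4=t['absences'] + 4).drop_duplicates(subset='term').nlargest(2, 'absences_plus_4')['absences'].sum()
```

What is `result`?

21

filter rows where absences > 6:
      term  absences    major  grade_rank
0   Summer        11  Physics         218
1     Fall         8     Econ         189
2     Fall         8  Physics         178
6   Summer         8      Bio         254
7     Fall         7     Econ         250
8     Fall        10  Physics         227
9   Summer        12       CS          82
11  Spring        10       CS         267
add column absences_plus_4 = t['absences'] + 4:
      term  absences    major  grade_rank  absences_plus_4
0   Summer        11  Physics         218               15
1     Fall         8     Econ         189               12
2     Fall         8  Physics         178               12
6   Summer         8      Bio         254               12
7     Fall         7     Econ         250               11
8     Fall        10  Physics         227               14
9   Summer        12       CS          82               16
11  Spring        10       CS         267               14
drop duplicate term (keep=first):
      term  absences    major  grade_rank  absences_plus_4
0   Summer        11  Physics         218               15
1     Fall         8     Econ         189               12
11  Spring        10       CS         267               14
take 2 rows with largest absences_plus_4:
      term  absences    major  grade_rank  absences_plus_4
0   Summer        11  Physics         218               15
11  Spring        10       CS         267               14
Then the sum of column 'absences': 21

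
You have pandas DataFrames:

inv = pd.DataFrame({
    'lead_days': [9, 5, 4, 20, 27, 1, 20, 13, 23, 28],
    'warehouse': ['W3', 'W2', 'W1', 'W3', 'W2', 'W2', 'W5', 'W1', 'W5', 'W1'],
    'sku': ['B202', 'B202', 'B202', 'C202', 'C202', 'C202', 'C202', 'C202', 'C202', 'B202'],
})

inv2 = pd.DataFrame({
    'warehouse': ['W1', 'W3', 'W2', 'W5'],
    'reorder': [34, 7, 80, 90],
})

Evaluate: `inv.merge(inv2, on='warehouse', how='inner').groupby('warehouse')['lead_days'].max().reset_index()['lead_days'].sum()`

merge on 'warehouse' (how='inner') → 10 rows:
   lead_days warehouse   sku  reorder
0          9        W3  B202        7
1          5        W2  B202       80
2          4        W1  B202       34
3         20        W3  C202        7
4         27        W2  C202       80
5          1        W2  C202       80
6         20        W5  C202       90
7         13        W1  C202       34
8         23        W5  C202       90
9         28        W1  B202       34
group by warehouse, max of lead_days:
warehouse
W1    28
W2    27
W3    20
W5    23
Name: lead_days, dtype: int64
reset_index():
  warehouse  lead_days
0        W1         28
1        W2         27
2        W3         20
3        W5         23

98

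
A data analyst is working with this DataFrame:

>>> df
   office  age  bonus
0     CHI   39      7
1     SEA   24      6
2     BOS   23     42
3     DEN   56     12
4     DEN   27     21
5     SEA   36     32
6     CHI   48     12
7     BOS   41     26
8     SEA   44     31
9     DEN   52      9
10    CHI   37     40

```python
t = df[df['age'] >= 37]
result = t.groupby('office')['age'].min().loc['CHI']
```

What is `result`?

filter rows where age >= 37:
   office  age  bonus
0     CHI   39      7
3     DEN   56     12
6     CHI   48     12
7     BOS   41     26
8     SEA   44     31
9     DEN   52      9
10    CHI   37     40
group by office, min of age:
office
BOS    41
CHI    37
DEN    52
SEA    44
Name: age, dtype: int64
So loc['CHI'] = 37.

37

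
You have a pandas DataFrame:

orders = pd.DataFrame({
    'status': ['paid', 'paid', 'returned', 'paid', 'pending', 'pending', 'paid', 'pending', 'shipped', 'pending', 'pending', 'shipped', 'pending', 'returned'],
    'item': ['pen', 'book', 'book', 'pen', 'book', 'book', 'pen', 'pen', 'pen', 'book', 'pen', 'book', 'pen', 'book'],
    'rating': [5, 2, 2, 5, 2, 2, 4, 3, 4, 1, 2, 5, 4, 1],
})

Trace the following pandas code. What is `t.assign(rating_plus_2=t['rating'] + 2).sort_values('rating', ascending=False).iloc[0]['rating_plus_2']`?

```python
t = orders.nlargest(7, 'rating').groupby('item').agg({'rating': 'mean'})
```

take 7 rows with largest rating:
     status  item  rating
0      paid   pen       5
3      paid   pen       5
11  shipped  book       5
6      paid   pen       4
8   shipped   pen       4
12  pending   pen       4
7   pending   pen       3
group by item, mean of rating:
        rating
item          
book  5.000000
pen   4.166667
add column rating_plus_2 = t['rating'] + 2:
        rating  rating_plus_2
item                         
book  5.000000       7.000000
pen   4.166667       6.166667
sort by rating descending:
        rating  rating_plus_2
item                         
book  5.000000       7.000000
pen   4.166667       6.166667
Taking the value at position 0, column 'rating_plus_2' gives 7.0.

7.0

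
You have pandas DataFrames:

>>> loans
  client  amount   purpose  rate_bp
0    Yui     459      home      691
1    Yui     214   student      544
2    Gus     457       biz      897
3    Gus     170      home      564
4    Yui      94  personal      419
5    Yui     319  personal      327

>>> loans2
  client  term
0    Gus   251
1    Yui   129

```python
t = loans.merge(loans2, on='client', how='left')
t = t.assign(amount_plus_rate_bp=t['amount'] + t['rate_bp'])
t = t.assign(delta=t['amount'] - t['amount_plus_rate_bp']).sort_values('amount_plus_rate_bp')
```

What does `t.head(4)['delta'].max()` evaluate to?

merge on 'client' (how='left') → 6 rows:
  client  amount   purpose  rate_bp  term
0    Yui     459      home      691   129
1    Yui     214   student      544   129
2    Gus     457       biz      897   251
3    Gus     170      home      564   251
4    Yui      94  personal      419   129
5    Yui     319  personal      327   129
add column amount_plus_rate_bp = t['amount'] + t['rate_bp']:
  client  amount   purpose  rate_bp  term  amount_plus_rate_bp
0    Yui     459      home      691   129                 1150
1    Yui     214   student      544   129                  758
2    Gus     457       biz      897   251                 1354
3    Gus     170      home      564   251                  734
4    Yui      94  personal      419   129                  513
5    Yui     319  personal      327   129                  646
add column delta = t['amount'] - t['amount_plus_rate_bp']:
  client  amount   purpose  rate_bp  term  amount_plus_rate_bp  delta
0    Yui     459      home      691   129                 1150   -691
1    Yui     214   student      544   129                  758   -544
2    Gus     457       biz      897   251                 1354   -897
3    Gus     170      home      564   251                  734   -564
4    Yui      94  personal      419   129                  513   -419
5    Yui     319  personal      327   129                  646   -327
sort by amount_plus_rate_bp:
  client  amount   purpose  rate_bp  term  amount_plus_rate_bp  delta
4    Yui      94  personal      419   129                  513   -419
5    Yui     319  personal      327   129                  646   -327
3    Gus     170      home      564   251                  734   -564
1    Yui     214   student      544   129                  758   -544
0    Yui     459      home      691   129                 1150   -691
2    Gus     457       biz      897   251                 1354   -897
take first 4 rows:
  client  amount   purpose  rate_bp  term  amount_plus_rate_bp  delta
4    Yui      94  personal      419   129                  513   -419
5    Yui     319  personal      327   129                  646   -327
3    Gus     170      home      564   251                  734   -564
1    Yui     214   student      544   129                  758   -544

-327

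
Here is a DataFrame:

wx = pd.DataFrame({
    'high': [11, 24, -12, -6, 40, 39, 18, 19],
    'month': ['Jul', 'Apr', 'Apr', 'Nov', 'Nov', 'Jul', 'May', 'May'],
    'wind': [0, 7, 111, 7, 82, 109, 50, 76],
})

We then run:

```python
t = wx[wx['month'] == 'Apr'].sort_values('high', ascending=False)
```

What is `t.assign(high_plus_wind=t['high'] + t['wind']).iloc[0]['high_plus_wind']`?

31

filter rows where month == 'Apr':
   high month  wind
1    24   Apr     7
2   -12   Apr   111
sort by high descending:
   high month  wind
1    24   Apr     7
2   -12   Apr   111
add column high_plus_wind = t['high'] + t['wind']:
   high month  wind  high_plus_wind
1    24   Apr     7              31
2   -12   Apr   111              99
Taking the value at position 0, column 'high_plus_wind' gives 31.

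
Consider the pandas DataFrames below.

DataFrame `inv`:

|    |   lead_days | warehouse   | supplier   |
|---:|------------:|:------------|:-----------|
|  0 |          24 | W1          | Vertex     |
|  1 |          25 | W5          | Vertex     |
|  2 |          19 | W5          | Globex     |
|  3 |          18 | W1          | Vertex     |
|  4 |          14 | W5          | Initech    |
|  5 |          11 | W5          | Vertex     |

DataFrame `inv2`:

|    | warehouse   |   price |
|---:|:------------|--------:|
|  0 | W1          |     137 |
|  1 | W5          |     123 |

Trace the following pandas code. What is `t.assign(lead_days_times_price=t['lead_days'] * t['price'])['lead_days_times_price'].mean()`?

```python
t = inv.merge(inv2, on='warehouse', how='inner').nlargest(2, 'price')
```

merge on 'warehouse' (how='inner') → 6 rows:
   lead_days warehouse supplier  price
0         24        W1   Vertex    137
1         25        W5   Vertex    123
2         19        W5   Globex    123
3         18        W1   Vertex    137
4         14        W5  Initech    123
5         11        W5   Vertex    123
take 2 rows with largest price:
   lead_days warehouse supplier  price
0         24        W1   Vertex    137
3         18        W1   Vertex    137
add column lead_days_times_price = t['lead_days'] * t['price']:
   lead_days warehouse supplier  price  lead_days_times_price
0         24        W1   Vertex    137                   3288
3         18        W1   Vertex    137                   2466
The mean of column 'lead_days_times_price' is 2877.0.

2877.0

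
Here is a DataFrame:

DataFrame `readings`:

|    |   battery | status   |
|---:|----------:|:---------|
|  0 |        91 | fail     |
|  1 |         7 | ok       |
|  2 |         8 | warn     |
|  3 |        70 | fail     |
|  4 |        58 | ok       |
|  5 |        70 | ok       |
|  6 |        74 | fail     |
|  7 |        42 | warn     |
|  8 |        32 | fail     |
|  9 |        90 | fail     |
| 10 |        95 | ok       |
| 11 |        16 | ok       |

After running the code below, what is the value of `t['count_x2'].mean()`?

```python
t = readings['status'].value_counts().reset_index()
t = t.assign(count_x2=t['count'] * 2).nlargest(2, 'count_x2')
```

value_counts of status:
status
fail    5
ok      5
warn    2
Name: count, dtype: int64
reset_index():
  status  count
0   fail      5
1     ok      5
2   warn      2
add column count_x2 = t['count'] * 2:
  status  count  count_x2
0   fail      5        10
1     ok      5        10
2   warn      2         4
take 2 rows with largest count_x2:
  status  count  count_x2
0   fail      5        10
1     ok      5        10

10.0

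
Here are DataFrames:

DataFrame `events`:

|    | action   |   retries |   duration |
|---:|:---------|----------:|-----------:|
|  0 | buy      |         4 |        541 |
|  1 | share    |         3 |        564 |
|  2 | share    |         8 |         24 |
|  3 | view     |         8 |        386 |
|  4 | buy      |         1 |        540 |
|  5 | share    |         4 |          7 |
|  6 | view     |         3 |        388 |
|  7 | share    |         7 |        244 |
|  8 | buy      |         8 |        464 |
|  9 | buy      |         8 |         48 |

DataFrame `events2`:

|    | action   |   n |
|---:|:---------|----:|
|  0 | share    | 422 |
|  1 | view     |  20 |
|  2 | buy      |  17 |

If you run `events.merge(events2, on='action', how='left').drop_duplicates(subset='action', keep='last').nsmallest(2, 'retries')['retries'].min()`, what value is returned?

merge on 'action' (how='left') → 10 rows:
  action  retries  duration    n
0    buy        4       541   17
1  share        3       564  422
2  share        8        24  422
3   view        8       386   20
4    buy        1       540   17
5  share        4         7  422
6   view        3       388   20
7  share        7       244  422
8    buy        8       464   17
9    buy        8        48   17
drop duplicate action (keep=last):
  action  retries  duration    n
6   view        3       388   20
7  share        7       244  422
9    buy        8        48   17
take 2 rows with smallest retries:
  action  retries  duration    n
6   view        3       388   20
7  share        7       244  422
So min() = 3.

3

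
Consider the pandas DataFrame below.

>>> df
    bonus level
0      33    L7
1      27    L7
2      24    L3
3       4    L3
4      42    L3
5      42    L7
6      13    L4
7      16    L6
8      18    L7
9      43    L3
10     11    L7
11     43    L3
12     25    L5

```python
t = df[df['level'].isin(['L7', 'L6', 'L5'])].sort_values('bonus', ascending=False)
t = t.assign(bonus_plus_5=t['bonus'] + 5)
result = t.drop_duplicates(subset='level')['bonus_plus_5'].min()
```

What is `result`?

filter rows where level in ['L7', 'L6', 'L5']:
    bonus level
0      33    L7
1      27    L7
5      42    L7
7      16    L6
8      18    L7
10     11    L7
12     25    L5
sort by bonus descending:
    bonus level
5      42    L7
0      33    L7
1      27    L7
12     25    L5
8      18    L7
7      16    L6
10     11    L7
add column bonus_plus_5 = t['bonus'] + 5:
    bonus level  bonus_plus_5
5      42    L7            47
0      33    L7            38
1      27    L7            32
12     25    L5            30
8      18    L7            23
7      16    L6            21
10     11    L7            16
drop duplicate level (keep=first):
    bonus level  bonus_plus_5
5      42    L7            47
12     25    L5            30
7      16    L6            21

21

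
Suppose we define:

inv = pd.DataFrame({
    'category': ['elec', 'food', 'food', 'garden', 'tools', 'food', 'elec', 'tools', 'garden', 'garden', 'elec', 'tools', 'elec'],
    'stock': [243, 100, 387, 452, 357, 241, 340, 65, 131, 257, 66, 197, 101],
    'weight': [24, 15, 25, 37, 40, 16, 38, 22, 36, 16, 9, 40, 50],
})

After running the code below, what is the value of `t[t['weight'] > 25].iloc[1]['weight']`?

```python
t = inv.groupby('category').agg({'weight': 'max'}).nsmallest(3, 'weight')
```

group by category, max of weight:
          weight
category        
elec          50
food          25
garden        37
tools         40
take 3 rows with smallest weight:
          weight
category        
food          25
garden        37
tools         40
filter rows where weight > 25:
          weight
category        
garden        37
tools         40

40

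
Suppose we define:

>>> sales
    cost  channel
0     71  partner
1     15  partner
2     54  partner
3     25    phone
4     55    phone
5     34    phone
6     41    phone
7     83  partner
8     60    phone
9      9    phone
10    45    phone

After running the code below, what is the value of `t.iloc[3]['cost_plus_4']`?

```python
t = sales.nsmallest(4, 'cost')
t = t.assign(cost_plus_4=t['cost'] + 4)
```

38

take 4 rows with smallest cost:
   cost  channel
9     9    phone
1    15  partner
3    25    phone
5    34    phone
add column cost_plus_4 = t['cost'] + 4:
   cost  channel  cost_plus_4
9     9    phone           13
1    15  partner           19
3    25    phone           29
5    34    phone           38
Then the value at position 3, column 'cost_plus_4': 38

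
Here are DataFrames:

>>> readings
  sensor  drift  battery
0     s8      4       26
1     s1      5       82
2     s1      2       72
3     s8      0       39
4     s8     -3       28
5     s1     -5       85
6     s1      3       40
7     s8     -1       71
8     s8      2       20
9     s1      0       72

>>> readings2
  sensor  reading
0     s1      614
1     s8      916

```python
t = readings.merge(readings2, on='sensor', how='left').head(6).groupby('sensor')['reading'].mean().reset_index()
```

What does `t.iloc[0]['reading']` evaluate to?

merge on 'sensor' (how='left') → 10 rows:
  sensor  drift  battery  reading
0     s8      4       26      916
1     s1      5       82      614
2     s1      2       72      614
3     s8      0       39      916
4     s8     -3       28      916
5     s1     -5       85      614
6     s1      3       40      614
7     s8     -1       71      916
8     s8      2       20      916
9     s1      0       72      614
take first 6 rows:
  sensor  drift  battery  reading
0     s8      4       26      916
1     s1      5       82      614
2     s1      2       72      614
3     s8      0       39      916
4     s8     -3       28      916
5     s1     -5       85      614
group by sensor, mean of reading:
sensor
s1    614.0
s8    916.0
Name: reading, dtype: float64
reset_index():
  sensor  reading
0     s1    614.0
1     s8    916.0

614.0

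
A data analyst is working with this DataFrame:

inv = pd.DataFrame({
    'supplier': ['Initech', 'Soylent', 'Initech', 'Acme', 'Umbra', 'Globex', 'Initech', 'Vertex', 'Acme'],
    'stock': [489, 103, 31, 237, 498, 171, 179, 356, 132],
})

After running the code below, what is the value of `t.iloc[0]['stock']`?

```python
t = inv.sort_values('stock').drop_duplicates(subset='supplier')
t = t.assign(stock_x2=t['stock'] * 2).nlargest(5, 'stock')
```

sort by stock:
  supplier  stock
2  Initech     31
1  Soylent    103
8     Acme    132
5   Globex    171
6  Initech    179
3     Acme    237
7   Vertex    356
0  Initech    489
4    Umbra    498
drop duplicate supplier (keep=first):
  supplier  stock
2  Initech     31
1  Soylent    103
8     Acme    132
5   Globex    171
7   Vertex    356
4    Umbra    498
add column stock_x2 = t['stock'] * 2:
  supplier  stock  stock_x2
2  Initech     31        62
1  Soylent    103       206
8     Acme    132       264
5   Globex    171       342
7   Vertex    356       712
4    Umbra    498       996
take 5 rows with largest stock:
  supplier  stock  stock_x2
4    Umbra    498       996
7   Vertex    356       712
5   Globex    171       342
8     Acme    132       264
1  Soylent    103       206

498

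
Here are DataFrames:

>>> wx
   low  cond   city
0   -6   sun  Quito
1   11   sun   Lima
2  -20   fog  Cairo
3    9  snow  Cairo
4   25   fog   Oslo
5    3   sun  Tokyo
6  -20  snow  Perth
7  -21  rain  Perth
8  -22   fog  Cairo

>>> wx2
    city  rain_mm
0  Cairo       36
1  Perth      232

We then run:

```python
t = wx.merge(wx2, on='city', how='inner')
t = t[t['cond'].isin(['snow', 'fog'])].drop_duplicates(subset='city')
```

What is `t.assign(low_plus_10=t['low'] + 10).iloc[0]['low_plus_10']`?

-10

merge on 'city' (how='inner') → 5 rows:
   low  cond   city  rain_mm
0  -20   fog  Cairo       36
1    9  snow  Cairo       36
2  -20  snow  Perth      232
3  -21  rain  Perth      232
4  -22   fog  Cairo       36
filter rows where cond in ['snow', 'fog']:
   low  cond   city  rain_mm
0  -20   fog  Cairo       36
1    9  snow  Cairo       36
2  -20  snow  Perth      232
4  -22   fog  Cairo       36
drop duplicate city (keep=first):
   low  cond   city  rain_mm
0  -20   fog  Cairo       36
2  -20  snow  Perth      232
add column low_plus_10 = t['low'] + 10:
   low  cond   city  rain_mm  low_plus_10
0  -20   fog  Cairo       36          -10
2  -20  snow  Perth      232          -10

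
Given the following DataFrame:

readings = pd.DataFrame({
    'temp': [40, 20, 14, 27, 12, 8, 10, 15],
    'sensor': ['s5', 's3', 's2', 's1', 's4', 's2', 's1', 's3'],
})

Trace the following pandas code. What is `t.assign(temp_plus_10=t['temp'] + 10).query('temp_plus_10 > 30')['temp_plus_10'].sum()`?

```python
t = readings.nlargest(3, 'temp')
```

take 3 rows with largest temp:
   temp sensor
0    40     s5
3    27     s1
1    20     s3
add column temp_plus_10 = t['temp'] + 10:
   temp sensor  temp_plus_10
0    40     s5            50
3    27     s1            37
1    20     s3            30
filter rows where temp_plus_10 > 30:
   temp sensor  temp_plus_10
0    40     s5            50
3    27     s1            37

87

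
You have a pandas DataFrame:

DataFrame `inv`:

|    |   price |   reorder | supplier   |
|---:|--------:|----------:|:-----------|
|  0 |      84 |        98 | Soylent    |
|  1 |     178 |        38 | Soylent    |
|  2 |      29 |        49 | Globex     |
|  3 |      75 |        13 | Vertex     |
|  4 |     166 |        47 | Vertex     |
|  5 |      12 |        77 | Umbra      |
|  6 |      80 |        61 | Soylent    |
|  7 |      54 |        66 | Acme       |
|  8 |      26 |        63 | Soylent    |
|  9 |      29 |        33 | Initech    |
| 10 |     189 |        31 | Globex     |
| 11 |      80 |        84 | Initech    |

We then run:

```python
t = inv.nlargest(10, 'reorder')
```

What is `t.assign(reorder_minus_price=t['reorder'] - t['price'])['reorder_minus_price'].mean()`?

-12.2

take 10 rows with largest reorder:
    price  reorder supplier
0      84       98  Soylent
11     80       84  Initech
5      12       77    Umbra
7      54       66     Acme
8      26       63  Soylent
6      80       61  Soylent
2      29       49   Globex
4     166       47   Vertex
1     178       38  Soylent
9      29       33  Initech
add column reorder_minus_price = t['reorder'] - t['price']:
    price  reorder supplier  reorder_minus_price
0      84       98  Soylent                   14
11     80       84  Initech                    4
5      12       77    Umbra                   65
7      54       66     Acme                   12
8      26       63  Soylent                   37
6      80       61  Soylent                  -19
2      29       49   Globex                   20
4     166       47   Vertex                 -119
1     178       38  Soylent                 -140
9      29       33  Initech                    4
Then the mean of column 'reorder_minus_price': -12.2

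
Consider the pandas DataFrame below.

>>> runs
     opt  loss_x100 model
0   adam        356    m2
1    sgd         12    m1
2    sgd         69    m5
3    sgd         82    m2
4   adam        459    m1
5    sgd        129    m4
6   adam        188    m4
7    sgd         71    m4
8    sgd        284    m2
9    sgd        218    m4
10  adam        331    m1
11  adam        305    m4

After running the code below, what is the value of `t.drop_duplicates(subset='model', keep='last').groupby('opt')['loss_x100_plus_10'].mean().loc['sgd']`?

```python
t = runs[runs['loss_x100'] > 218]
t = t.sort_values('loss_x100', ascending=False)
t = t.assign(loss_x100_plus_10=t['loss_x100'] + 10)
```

filter rows where loss_x100 > 218:
     opt  loss_x100 model
0   adam        356    m2
4   adam        459    m1
8    sgd        284    m2
10  adam        331    m1
11  adam        305    m4
sort by loss_x100 descending:
     opt  loss_x100 model
4   adam        459    m1
0   adam        356    m2
10  adam        331    m1
11  adam        305    m4
8    sgd        284    m2
add column loss_x100_plus_10 = t['loss_x100'] + 10:
     opt  loss_x100 model  loss_x100_plus_10
4   adam        459    m1                469
0   adam        356    m2                366
10  adam        331    m1                341
11  adam        305    m4                315
8    sgd        284    m2                294
drop duplicate model (keep=last):
     opt  loss_x100 model  loss_x100_plus_10
10  adam        331    m1                341
11  adam        305    m4                315
8    sgd        284    m2                294
group by opt, mean of loss_x100_plus_10:
opt
adam    328.0
sgd     294.0
Name: loss_x100_plus_10, dtype: float64
Reading off the value at index 'sgd', we get 294.0.

294.0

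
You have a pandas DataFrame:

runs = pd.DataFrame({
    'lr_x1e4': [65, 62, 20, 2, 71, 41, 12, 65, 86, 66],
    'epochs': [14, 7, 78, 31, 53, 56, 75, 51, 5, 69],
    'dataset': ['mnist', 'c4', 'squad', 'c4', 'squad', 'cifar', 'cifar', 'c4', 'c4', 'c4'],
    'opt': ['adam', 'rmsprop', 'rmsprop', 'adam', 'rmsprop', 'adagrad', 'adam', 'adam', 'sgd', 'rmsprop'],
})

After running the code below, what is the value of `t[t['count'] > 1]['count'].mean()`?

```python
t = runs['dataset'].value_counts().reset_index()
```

3.0

value_counts of dataset:
dataset
c4       5
squad    2
cifar    2
mnist    1
Name: count, dtype: int64
reset_index():
  dataset  count
0      c4      5
1   squad      2
2   cifar      2
3   mnist      1
filter rows where count > 1:
  dataset  count
0      c4      5
1   squad      2
2   cifar      2
Taking the mean of column 'count' gives 3.0.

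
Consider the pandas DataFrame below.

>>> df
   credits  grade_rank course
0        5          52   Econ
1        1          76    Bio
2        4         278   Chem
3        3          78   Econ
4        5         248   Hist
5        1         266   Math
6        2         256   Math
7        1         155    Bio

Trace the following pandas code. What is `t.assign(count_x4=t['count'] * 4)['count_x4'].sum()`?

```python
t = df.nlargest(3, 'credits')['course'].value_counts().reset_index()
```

12

take 3 rows with largest credits:
   credits  grade_rank course
0        5          52   Econ
4        5         248   Hist
2        4         278   Chem
value_counts of course:
course
Econ    1
Hist    1
Chem    1
Name: count, dtype: int64
reset_index():
  course  count
0   Econ      1
1   Hist      1
2   Chem      1
add column count_x4 = t['count'] * 4:
  course  count  count_x4
0   Econ      1         4
1   Hist      1         4
2   Chem      1         4
So sum() = 12.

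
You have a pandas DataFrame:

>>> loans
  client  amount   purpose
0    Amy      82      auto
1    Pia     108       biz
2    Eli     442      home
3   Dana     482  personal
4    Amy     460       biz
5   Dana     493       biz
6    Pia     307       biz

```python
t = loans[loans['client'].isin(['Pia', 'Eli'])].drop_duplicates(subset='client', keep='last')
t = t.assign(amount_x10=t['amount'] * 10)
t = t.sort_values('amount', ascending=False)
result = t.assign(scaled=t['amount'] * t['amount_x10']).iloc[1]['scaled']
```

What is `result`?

filter rows where client in ['Pia', 'Eli']:
  client  amount purpose
1    Pia     108     biz
2    Eli     442    home
6    Pia     307     biz
drop duplicate client (keep=last):
  client  amount purpose
2    Eli     442    home
6    Pia     307     biz
add column amount_x10 = t['amount'] * 10:
  client  amount purpose  amount_x10
2    Eli     442    home        4420
6    Pia     307     biz        3070
sort by amount descending:
  client  amount purpose  amount_x10
2    Eli     442    home        4420
6    Pia     307     biz        3070
add column scaled = t['amount'] * t['amount_x10']:
  client  amount purpose  amount_x10   scaled
2    Eli     442    home        4420  1953640
6    Pia     307     biz        3070   942490
The value at position 1, column 'scaled' is 942490.

942490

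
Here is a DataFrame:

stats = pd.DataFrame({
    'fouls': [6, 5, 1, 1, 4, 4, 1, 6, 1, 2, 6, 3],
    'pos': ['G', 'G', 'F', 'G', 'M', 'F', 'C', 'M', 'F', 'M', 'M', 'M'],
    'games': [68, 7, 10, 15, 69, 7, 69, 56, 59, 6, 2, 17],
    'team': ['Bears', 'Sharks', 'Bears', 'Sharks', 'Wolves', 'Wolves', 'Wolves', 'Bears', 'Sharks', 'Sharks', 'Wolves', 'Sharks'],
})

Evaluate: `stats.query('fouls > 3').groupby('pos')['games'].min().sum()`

16

filter rows where fouls > 3:
    fouls pos  games    team
0       6   G     68   Bears
1       5   G      7  Sharks
4       4   M     69  Wolves
5       4   F      7  Wolves
7       6   M     56   Bears
10      6   M      2  Wolves
group by pos, min of games:
pos
F    7
G    7
M    2
Name: games, dtype: int64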